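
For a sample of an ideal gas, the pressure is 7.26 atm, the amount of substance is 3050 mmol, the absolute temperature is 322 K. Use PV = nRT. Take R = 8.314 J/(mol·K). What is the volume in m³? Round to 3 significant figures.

From the ideal-gas law: V = nRT/P.
P = 7.26 atm = 7.356×10^5 Pa; n = 3050 mmol = 3.050 mol; T = 322 K; R = 8.314 J/(mol·K).
V = 0.01110 m³

0.0111 m³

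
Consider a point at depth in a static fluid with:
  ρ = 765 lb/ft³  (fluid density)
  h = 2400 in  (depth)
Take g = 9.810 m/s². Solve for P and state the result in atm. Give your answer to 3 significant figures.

72.3 atm

P is given directly by: P = ρgh.
ρ = 765 lb/ft³ = 12254 kg/m³; h = 2400 in = 60.96 m; g = 9.810 m/s².
P = 7.328×10^6 Pa
7.328×10^6 Pa × (1 atm / 1.013×10^5 Pa) = 72.32 atm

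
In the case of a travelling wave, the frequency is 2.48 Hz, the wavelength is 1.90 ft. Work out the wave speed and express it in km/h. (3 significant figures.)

5.17 km/h

v is given directly by: v = fλ.
f = 2.48 Hz; λ = 1.90 ft = 0.5791 m.
v = 1.436 m/s
1.436 m/s × (1 km/h / 0.2778 m/s) = 5.170 km/h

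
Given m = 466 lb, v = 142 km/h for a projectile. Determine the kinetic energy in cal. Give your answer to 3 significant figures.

Directly: KE = ½mv².
m = 466 lb = 211.4 kg; v = 142 km/h = 39.44 m/s.
KE = 1.644×10^5 J
1.644×10^5 J × (1 cal / 4.184 J) = 39301 cal

39300 cal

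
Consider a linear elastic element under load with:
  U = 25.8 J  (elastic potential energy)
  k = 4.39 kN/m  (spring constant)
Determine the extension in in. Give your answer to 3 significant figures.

Solving U = ½k·x² for x: x = √(2U/k).
U = 25.8 J; k = 4.39 kN/m = 4390 N/m.
x = 0.1084 m
0.1084 m × (1 in / 0.02540 m) = 4.268 in

4.27 in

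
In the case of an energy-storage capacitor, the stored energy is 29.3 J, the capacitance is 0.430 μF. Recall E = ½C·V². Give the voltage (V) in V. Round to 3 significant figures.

Rearranging E = ½C·V² for V: V = √(2E/C).
E = 29.3 J; C = 0.430 μF = 4.300×10^-7 F.
V = 11674 V  (the unit combination reduces to kg·m²/(A·s³) = V)

11700 V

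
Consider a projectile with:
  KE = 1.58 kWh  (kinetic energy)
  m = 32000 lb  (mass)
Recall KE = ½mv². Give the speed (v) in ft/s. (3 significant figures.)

91.8 ft/s

Solving KE = ½mv² for v: v = √(2·KE/m).
KE = 1.58 kWh = 5.688×10^6 J; m = 32000 lb = 14515 kg.
v = 28.00 m/s
28.00 m/s × (1 ft/s / 0.3048 m/s) = 91.85 ft/s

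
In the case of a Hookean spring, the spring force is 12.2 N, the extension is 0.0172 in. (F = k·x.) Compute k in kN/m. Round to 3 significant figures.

27.9 kN/m

Rearranging F = k·x for k: k = F/x.
F = 12.2 N; x = 0.0172 in = 4.369×10^-4 m.
k = 27925 N/m
27925 N/m × (1 kN/m / 1000 N/m) = 27.93 kN/m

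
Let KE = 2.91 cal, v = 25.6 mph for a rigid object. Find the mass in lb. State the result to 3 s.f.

Rearranging KE = ½mv² for m: m = 2·KE/v².
KE = 2.91 cal = 12.18 J; v = 25.6 mph = 11.44 m/s.
m = 0.1859 kg
0.1859 kg × (1 lb / 0.4536 kg) = 0.4099 lb

0.410 lb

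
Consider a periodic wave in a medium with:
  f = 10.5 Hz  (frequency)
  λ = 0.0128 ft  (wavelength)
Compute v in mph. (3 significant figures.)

0.0916 mph

v is given directly by: v = fλ.
f = 10.5 Hz; λ = 0.0128 ft = 0.003901 m.
v = 0.04097 m/s
0.04097 m/s × (1 mph / 0.4470 m/s) = 0.09164 mph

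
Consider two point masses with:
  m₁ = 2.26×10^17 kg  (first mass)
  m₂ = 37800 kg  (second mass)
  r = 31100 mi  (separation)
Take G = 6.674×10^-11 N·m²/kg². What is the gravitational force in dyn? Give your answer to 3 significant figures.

22.8 dyn

Directly: F = Gm₁m₂/r².
m₁ = 2.26×10^17 kg; m₂ = 37800 kg; r = 31100 mi = 5.005×10^7 m; G = 6.674×10^-11 N·m²/kg².
F = 2.276×10^-4 N  (the unit combination reduces to kg·m/s² = N)
2.276×10^-4 N × (1 dyn / 1.000×10^-5 N) = 22.76 dyn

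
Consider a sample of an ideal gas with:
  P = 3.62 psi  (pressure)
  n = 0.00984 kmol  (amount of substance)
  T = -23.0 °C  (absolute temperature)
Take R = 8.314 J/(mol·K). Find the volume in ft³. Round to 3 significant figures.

29.0 ft³

From the ideal-gas law: V = nRT/P.
P = 3.62 psi = 24959 Pa; n = 0.00984 kmol = 9.840 mol; T = -23.0 °C = 250.1 K; R = 8.314 J/(mol·K).
V = 0.8199 m³
0.8199 m³ × (1 ft³ / 0.02832 m³) = 28.96 ft³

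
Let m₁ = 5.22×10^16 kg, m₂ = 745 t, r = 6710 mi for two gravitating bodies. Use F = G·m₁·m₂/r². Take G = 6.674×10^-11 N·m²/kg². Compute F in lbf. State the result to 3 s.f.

F is given directly by: F = Gm₁m₂/r².
m₁ = 5.22×10^16 kg; m₂ = 745 t = 7.450×10^5 kg; r = 6710 mi = 1.080×10^7 m; G = 6.674×10^-11 N·m²/kg².
F = 0.02226 N
0.02226 N × (1 lbf / 4.448 N) = 0.005004 lbf

0.00500 lbf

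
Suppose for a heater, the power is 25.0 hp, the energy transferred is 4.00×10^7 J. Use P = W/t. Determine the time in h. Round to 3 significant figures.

Rearranging: t = W/P.
P = 25.0 hp = 18642 W; W = 4.00×10^7 J.
t = 2146 s
2146 s × (1 h / 3600 s) = 0.5960 h

0.596 h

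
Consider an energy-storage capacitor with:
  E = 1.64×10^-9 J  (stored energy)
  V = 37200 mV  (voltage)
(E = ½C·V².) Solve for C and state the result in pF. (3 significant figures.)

Solving E = ½C·V² for C: C = 2E/V².
E = 1.64×10^-9 J; V = 37200 mV = 37.20 V.
C = 2.370×10^-12 F
2.370×10^-12 F × (1 pF / 1.000×10^-12 F) = 2.370 pF

2.37 pF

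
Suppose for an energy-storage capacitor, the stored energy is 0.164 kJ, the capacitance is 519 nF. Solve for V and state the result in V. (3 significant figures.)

25100 V

Rearranging E = ½C·V² for V: V = √(2E/C).
E = 0.164 kJ = 164.0 J; C = 519 nF = 5.190×10^-7 F.
V = 25139 V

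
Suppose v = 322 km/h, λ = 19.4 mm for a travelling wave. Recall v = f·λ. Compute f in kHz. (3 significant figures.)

4.61 kHz

Solving v = f·λ for f: f = v/λ.
v = 322 km/h = 89.44 m/s; λ = 19.4 mm = 0.01940 m.
f = 4611 Hz
4611 Hz × (1 kHz / 1000 Hz) = 4.611 kHz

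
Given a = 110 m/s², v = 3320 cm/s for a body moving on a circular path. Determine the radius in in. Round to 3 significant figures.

Rearranging: r = v²/a.
a = 110 m/s²; v = 3320 cm/s = 33.20 m/s.
r = 10.02 m
10.02 m × (1 in / 0.02540 m) = 394.5 in

395 in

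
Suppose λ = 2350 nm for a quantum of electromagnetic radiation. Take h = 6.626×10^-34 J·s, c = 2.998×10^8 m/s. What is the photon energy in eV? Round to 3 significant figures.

0.528 eV

E is given directly by: E = hc/λ.
λ = 2350 nm = 2.350×10^-6 m; h = 6.626×10^-34 J·s; c = 2.998×10^8 m/s.
E = 8.453×10^-20 J
8.453×10^-20 J × (1 eV / 1.602×10^-19 J) = 0.5276 eV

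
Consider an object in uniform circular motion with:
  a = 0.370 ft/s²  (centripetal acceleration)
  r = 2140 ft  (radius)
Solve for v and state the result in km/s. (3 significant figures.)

0.00858 km/s

Rearranging a = v²/r for v: v = √(a·r).
a = 0.370 ft/s² = 0.1128 m/s²; r = 2140 ft = 652.3 m.
v = 8.577 m/s
8.577 m/s × (1 km/s / 1000 m/s) = 0.008577 km/s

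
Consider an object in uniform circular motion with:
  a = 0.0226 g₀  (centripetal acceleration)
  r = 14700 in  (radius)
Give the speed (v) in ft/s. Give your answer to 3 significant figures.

Rearranging a = v²/r for v: v = √(a·r).
a = 0.0226 g₀ = 0.2216 m/s²; r = 14700 in = 373.4 m.
v = 9.097 m/s
9.097 m/s × (1 ft/s / 0.3048 m/s) = 29.85 ft/s

29.8 ft/s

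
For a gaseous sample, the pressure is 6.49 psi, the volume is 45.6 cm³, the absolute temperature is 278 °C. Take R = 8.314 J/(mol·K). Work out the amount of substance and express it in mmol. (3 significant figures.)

0.445 mmol

From the ideal-gas law: n = PV/(RT).
P = 6.49 psi = 44747 Pa; V = 45.6 cm³ = 4.560×10^-5 m³; T = 278 °C = 551.1 K; R = 8.314 J/(mol·K).
n = 4.453×10^-4 mol
4.453×10^-4 mol × (1 mmol / 0.001000 mol) = 0.4453 mmol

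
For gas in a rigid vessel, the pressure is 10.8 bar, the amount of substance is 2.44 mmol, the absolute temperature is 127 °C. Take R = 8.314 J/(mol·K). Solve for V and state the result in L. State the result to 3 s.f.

Solving PV = nRT for V: V = nRT/P.
P = 10.8 bar = 1.080×10^6 Pa; n = 2.44 mmol = 0.002440 mol; T = 127 °C = 400.1 K; R = 8.314 J/(mol·K).
V = 7.516×10^-6 m³
7.516×10^-6 m³ × (1 L / 0.001000 m³) = 0.007516 L

0.00752 L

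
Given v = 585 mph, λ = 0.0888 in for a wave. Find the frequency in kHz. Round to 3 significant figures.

116 kHz

Solving v = f·λ for f: f = v/λ.
v = 585 mph = 261.5 m/s; λ = 0.0888 in = 0.002256 m.
f = 1.159×10^5 Hz
1.159×10^5 Hz × (1 kHz / 1000 Hz) = 115.9 kHz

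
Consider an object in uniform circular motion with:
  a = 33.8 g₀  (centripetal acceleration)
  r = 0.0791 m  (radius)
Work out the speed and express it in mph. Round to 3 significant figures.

11.5 mph

Rearranging a = v²/r for v: v = √(a·r).
a = 33.8 g₀ = 331.5 m/s²; r = 0.0791 m.
v = 5.120 m/s
5.120 m/s × (1 mph / 0.4470 m/s) = 11.45 mph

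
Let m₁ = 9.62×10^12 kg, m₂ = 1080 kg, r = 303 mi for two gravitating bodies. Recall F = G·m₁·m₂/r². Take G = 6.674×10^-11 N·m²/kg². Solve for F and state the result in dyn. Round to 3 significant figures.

From Newton's law of gravitation: F = Gm₁m₂/r².
m₁ = 9.62×10^12 kg; m₂ = 1080 kg; r = 303 mi = 4.876×10^5 m; G = 6.674×10^-11 N·m²/kg².
F = 2.916×10^-6 N
2.916×10^-6 N × (1 dyn / 1.000×10^-5 N) = 0.2916 dyn

0.292 dyn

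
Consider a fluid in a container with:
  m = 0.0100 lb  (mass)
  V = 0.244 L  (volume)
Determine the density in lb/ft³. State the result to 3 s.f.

ρ is given directly by: ρ = m/V.
m = 0.0100 lb = 0.004536 kg; V = 0.244 L = 2.440×10^-4 m³.
ρ = 18.59 kg/m³
18.59 kg/m³ × (1 lb/ft³ / 16.02 kg/m³) = 1.161 lb/ft³

1.16 lb/ft³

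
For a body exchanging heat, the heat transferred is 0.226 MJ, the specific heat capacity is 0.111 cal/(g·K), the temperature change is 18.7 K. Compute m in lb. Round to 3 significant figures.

57.4 lb

Solving Q = m·c·ΔT for m: m = Q/(c·ΔT).
Q = 0.226 MJ = 2.260×10^5 J; c = 0.111 cal/(g·K) = 464.4 J/(kg·K); ΔT = 18.7 K.
m = 26.02 kg
26.02 kg × (1 lb / 0.4536 kg) = 57.37 lb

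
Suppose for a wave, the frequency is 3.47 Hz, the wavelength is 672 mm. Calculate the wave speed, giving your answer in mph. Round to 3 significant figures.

v is given directly by: v = fλ.
f = 3.47 Hz; λ = 672 mm = 0.6720 m.
v = 2.332 m/s
2.332 m/s × (1 mph / 0.4470 m/s) = 5.216 mph

5.22 mph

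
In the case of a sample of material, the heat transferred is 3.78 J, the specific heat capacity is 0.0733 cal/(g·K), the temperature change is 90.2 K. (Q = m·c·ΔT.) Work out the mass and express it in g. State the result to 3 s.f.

0.137 g

Rearranging: m = Q/(c·ΔT).
Q = 3.78 J; c = 0.0733 cal/(g·K) = 306.7 J/(kg·K); ΔT = 90.2 K.
m = 1.366×10^-4 kg
1.366×10^-4 kg × (1 g / 0.001000 kg) = 0.1366 g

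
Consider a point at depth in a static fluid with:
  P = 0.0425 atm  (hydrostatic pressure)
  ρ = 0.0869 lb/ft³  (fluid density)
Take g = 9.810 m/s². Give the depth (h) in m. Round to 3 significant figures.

Rearranging: h = P/(ρ·g).
P = 0.0425 atm = 4306 Pa; ρ = 0.0869 lb/ft³ = 1.392 kg/m³; g = 9.810 m/s².
h = 315.4 m

315 m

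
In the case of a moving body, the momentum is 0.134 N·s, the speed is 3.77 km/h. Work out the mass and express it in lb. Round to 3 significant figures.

0.282 lb

Rearranging p = m·v for m: m = p/v.
p = 0.134 N·s = 0.1340 kg·m/s; v = 3.77 km/h = 1.047 m/s.
m = 0.1280 kg
0.1280 kg × (1 lb / 0.4536 kg) = 0.2821 lb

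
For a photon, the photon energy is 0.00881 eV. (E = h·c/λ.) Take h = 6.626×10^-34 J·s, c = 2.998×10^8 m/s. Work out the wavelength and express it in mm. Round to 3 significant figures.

Rearranging: λ = hc/E.
E = 0.00881 eV = 1.412×10^-21 J; h = 6.626×10^-34 J·s; c = 2.998×10^8 m/s.
λ = 1.407×10^-4 m
1.407×10^-4 m × (1 mm / 0.001000 m) = 0.1407 mm

0.141 mm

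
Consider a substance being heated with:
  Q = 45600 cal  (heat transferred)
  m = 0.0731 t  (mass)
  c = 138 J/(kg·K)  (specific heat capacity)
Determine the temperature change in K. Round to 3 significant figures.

18.9 K

Solving Q = m·c·ΔT for ΔT: ΔT = Q/(m·c).
Q = 45600 cal = 1.908×10^5 J; m = 0.0731 t = 73.10 kg; c = 138 J/(kg·K).
ΔT = 18.91 K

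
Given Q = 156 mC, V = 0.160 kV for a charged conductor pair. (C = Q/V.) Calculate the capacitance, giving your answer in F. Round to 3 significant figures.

9.75×10^-4 F

Directly: C = Q/V.
Q = 156 mC = 0.1560 C; V = 0.160 kV = 160.0 V.
C = 9.750×10^-4 F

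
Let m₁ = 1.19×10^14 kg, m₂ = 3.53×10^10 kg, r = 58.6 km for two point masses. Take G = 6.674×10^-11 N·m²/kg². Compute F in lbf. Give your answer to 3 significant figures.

From Newton's law of gravitation: F = Gm₁m₂/r².
m₁ = 1.19×10^14 kg; m₂ = 3.53×10^10 kg; r = 58.6 km = 58600 m; G = 6.674×10^-11 N·m²/kg².
F = 81642 N  (the unit combination reduces to kg·m/s² = N)
81642 N × (1 lbf / 4.448 N) = 18354 lbf

18400 lbf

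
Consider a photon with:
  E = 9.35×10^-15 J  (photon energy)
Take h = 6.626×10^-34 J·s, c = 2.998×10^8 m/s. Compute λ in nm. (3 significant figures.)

0.0212 nm

Rearranging: λ = hc/E.
E = 9.35×10^-15 J; h = 6.626×10^-34 J·s; c = 2.998×10^8 m/s.
λ = 2.125×10^-11 m
2.125×10^-11 m × (1 nm / 1.000×10^-9 m) = 0.02125 nm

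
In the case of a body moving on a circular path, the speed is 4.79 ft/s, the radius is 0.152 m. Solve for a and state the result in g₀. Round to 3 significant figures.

Directly: a = v²/r.
v = 4.79 ft/s = 1.460 m/s; r = 0.152 m.
a = 14.02 m/s²
14.02 m/s² × (1 g₀ / 9.807 m/s²) = 1.430 g₀

1.43 g₀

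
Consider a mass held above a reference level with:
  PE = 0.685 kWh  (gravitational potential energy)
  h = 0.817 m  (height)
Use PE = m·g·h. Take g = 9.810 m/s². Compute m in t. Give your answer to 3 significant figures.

308 t

Solving PE = m·g·h for m: m = PE/(g·h).
PE = 0.685 kWh = 2.466×10^6 J; h = 0.817 m; g = 9.810 m/s².
m = 3.077×10^5 kg
3.077×10^5 kg × (1 t / 1000 kg) = 307.7 t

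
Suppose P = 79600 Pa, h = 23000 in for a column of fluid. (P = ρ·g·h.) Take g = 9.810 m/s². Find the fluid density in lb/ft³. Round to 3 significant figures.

Rearranging: ρ = P/(g·h).
P = 79600 Pa; h = 23000 in = 584.2 m; g = 9.810 m/s².
ρ = 13.89 kg/m³
13.89 kg/m³ × (1 lb/ft³ / 16.02 kg/m³) = 0.8671 lb/ft³

0.867 lb/ft³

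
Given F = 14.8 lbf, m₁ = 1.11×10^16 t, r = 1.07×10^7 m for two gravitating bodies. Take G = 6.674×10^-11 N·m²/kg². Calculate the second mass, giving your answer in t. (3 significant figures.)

10200 t

From Newton's law of gravitation: m₂ = F·r²/(G·m₁).
F = 14.8 lbf = 65.83 N; m₁ = 1.11×10^16 t = 1.110×10^19 kg; r = 1.07×10^7 m; G = 6.674×10^-11 N·m²/kg².
m₂ = 1.017×10^7 kg
1.017×10^7 kg × (1 t / 1000 kg) = 10174 t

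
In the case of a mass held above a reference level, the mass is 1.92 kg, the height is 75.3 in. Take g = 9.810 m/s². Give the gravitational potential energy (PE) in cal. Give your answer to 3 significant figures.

PE is given directly by: PE = mgh.
m = 1.92 kg; h = 75.3 in = 1.913 m; g = 9.810 m/s².
PE = 36.02 J  (the unit combination reduces to kg·m²/s² = J)
36.02 J × (1 cal / 4.184 J) = 8.610 cal

8.61 cal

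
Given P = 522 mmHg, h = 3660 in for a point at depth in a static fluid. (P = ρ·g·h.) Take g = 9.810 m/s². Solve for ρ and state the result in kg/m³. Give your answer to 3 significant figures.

Rearranging P = ρ·g·h for ρ: ρ = P/(g·h).
P = 522 mmHg = 69594 Pa; h = 3660 in = 92.96 m; g = 9.810 m/s².
ρ = 76.31 kg/m³

76.3 kg/m³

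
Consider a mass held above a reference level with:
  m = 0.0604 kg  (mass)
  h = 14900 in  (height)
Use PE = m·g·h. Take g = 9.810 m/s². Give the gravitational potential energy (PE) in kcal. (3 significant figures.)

0.0536 kcal

Directly: PE = mgh.
m = 0.0604 kg; h = 14900 in = 378.5 m; g = 9.810 m/s².
PE = 224.2 J  (the unit combination reduces to kg·m²/s² = J)
224.2 J × (1 kcal / 4184 J) = 0.05360 kcal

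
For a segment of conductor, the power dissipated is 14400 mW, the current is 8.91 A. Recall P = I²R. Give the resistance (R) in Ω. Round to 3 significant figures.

Solving P = I²R for R: R = P/I².
P = 14400 mW = 14.40 W; I = 8.91 A.
R = 0.1814 Ω

0.181 Ω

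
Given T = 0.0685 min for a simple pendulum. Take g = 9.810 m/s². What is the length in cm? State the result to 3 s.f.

420 cm

Solving T = 2π√(L/g) for L: L = g·(T/2π)².
T = 0.0685 min = 4.110 s; g = 9.810 m/s².
L = 4.198 m
4.198 m × (1 cm / 0.01000 m) = 419.8 cm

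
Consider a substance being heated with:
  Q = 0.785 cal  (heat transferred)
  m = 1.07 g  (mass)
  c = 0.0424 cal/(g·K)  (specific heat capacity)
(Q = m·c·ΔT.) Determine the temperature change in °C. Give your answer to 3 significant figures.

17.3 °C

Solving Q = m·c·ΔT for ΔT: ΔT = Q/(m·c).
Q = 0.785 cal = 3.284 J; m = 1.07 g = 0.001070 kg; c = 0.0424 cal/(g·K) = 177.4 J/(kg·K).
ΔT = 17.30 K
Since 1 °C = 1 K, 17.30 °C.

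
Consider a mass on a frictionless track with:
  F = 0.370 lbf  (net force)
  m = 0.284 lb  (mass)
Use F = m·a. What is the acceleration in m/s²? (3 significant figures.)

From Newton's second law: a = F/m.
F = 0.370 lbf = 1.646 N; m = 0.284 lb = 0.1288 kg.
a = 12.78 m/s²

12.8 m/s²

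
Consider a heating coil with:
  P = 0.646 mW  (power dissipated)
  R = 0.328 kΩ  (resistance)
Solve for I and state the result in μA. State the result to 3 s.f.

Solving P = I²R for I: I = √(P/R).
P = 0.646 mW = 6.460×10^-4 W; R = 0.328 kΩ = 328.0 Ω.
I = 0.001403 A
0.001403 A × (1 μA / 1.000×10^-6 A) = 1403 μA

1400 μA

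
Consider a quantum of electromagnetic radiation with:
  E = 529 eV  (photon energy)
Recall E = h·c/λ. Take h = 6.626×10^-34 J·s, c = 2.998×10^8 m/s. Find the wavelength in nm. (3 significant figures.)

2.34 nm

Rearranging E = h·c/λ for λ: λ = hc/E.
E = 529 eV = 8.476×10^-17 J; h = 6.626×10^-34 J·s; c = 2.998×10^8 m/s.
λ = 2.344×10^-9 m
2.344×10^-9 m × (1 nm / 1.000×10^-9 m) = 2.344 nm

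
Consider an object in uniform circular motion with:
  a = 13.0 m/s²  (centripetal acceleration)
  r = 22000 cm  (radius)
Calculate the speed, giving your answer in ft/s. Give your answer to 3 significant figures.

Solving a = v²/r for v: v = √(a·r).
a = 13.0 m/s²; r = 22000 cm = 220.0 m.
v = 53.48 m/s
53.48 m/s × (1 ft/s / 0.3048 m/s) = 175.5 ft/s

175 ft/s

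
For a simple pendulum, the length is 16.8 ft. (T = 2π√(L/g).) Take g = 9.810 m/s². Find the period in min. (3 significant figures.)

0.0757 min

Directly: T = 2π√(L/g).
L = 16.8 ft = 5.121 m; g = 9.810 m/s².
T = 4.539 s
4.539 s × (1 min / 60.00 s) = 0.07566 min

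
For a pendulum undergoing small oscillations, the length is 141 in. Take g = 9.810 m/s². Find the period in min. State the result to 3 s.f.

Directly: T = 2π√(L/g).
L = 141 in = 3.581 m; g = 9.810 m/s².
T = 3.796 s
3.796 s × (1 min / 60.00 s) = 0.06327 min

0.0633 min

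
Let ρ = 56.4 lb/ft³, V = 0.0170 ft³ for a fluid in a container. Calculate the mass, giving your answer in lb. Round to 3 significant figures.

Rearranging ρ = m/V for m: m = ρV.
ρ = 56.4 lb/ft³ = 903.4 kg/m³; V = 0.0170 ft³ = 4.814×10^-4 m³.
m = 0.4349 kg
0.4349 kg × (1 lb / 0.4536 kg) = 0.9588 lb

0.959 lb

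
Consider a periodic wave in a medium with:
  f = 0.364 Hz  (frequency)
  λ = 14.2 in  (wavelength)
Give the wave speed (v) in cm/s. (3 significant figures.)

Directly: v = fλ.
f = 0.364 Hz; λ = 14.2 in = 0.3607 m.
v = 0.1313 m/s
0.1313 m/s × (1 cm/s / 0.01000 m/s) = 13.13 cm/s

13.1 cm/s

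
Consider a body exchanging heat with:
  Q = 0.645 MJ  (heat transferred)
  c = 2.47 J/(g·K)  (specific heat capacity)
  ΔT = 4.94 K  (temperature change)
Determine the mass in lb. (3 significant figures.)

Rearranging: m = Q/(c·ΔT).
Q = 0.645 MJ = 6.450×10^5 J; c = 2.47 J/(g·K) = 2470 J/(kg·K); ΔT = 4.94 K.
m = 52.86 kg
52.86 kg × (1 lb / 0.4536 kg) = 116.5 lb

117 lb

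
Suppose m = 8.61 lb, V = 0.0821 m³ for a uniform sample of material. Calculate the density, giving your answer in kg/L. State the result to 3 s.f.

0.0476 kg/L

Directly: ρ = m/V.
m = 8.61 lb = 3.905 kg; V = 0.0821 m³.
ρ = 47.57 kg/m³
47.57 kg/m³ × (1 kg/L / 1000 kg/m³) = 0.04757 kg/L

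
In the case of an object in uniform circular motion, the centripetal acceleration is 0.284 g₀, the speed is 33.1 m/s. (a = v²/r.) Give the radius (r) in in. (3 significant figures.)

15500 in

Rearranging a = v²/r for r: r = v²/a.
a = 0.284 g₀ = 2.785 m/s²; v = 33.1 m/s.
r = 393.4 m
393.4 m × (1 in / 0.02540 m) = 15488 in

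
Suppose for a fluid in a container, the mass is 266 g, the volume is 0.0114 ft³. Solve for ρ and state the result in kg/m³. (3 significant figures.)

824 kg/m³

Directly: ρ = m/V.
m = 266 g = 0.2660 kg; V = 0.0114 ft³ = 3.228×10^-4 m³.
ρ = 824.0 kg/m³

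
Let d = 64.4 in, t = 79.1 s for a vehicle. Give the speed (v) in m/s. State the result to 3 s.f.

Directly: v = d/t.
d = 64.4 in = 1.636 m; t = 79.1 s.
v = 0.02068 m/s

0.0207 m/s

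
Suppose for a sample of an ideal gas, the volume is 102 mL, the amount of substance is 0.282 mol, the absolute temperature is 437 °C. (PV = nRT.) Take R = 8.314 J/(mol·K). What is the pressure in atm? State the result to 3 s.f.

From the ideal-gas law: P = nRT/V.
V = 102 mL = 1.020×10^-4 m³; n = 0.282 mol; T = 437 °C = 710.1 K; R = 8.314 J/(mol·K).
P = 1.632×10^7 Pa
1.632×10^7 Pa × (1 atm / 1.013×10^5 Pa) = 161.1 atm

161 atm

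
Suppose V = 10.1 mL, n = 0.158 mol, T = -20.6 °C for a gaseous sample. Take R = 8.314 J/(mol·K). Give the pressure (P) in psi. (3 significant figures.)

Directly: P = nRT/V.
V = 10.1 mL = 1.010×10^-5 m³; n = 0.158 mol; T = -20.6 °C = 252.5 K; R = 8.314 J/(mol·K).
P = 3.285×10^7 Pa
3.285×10^7 Pa × (1 psi / 6895 Pa) = 4764 psi

4760 psi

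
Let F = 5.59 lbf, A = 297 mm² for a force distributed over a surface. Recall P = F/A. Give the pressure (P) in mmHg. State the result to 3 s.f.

Directly: P = F/A.
F = 5.59 lbf = 24.87 N; A = 297 mm² = 2.970×10^-4 m².
P = 83722 Pa
83722 Pa × (1 mmHg / 133.3 Pa) = 628.0 mmHg

628 mmHg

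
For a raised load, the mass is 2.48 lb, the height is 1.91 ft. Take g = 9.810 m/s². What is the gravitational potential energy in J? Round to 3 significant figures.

PE is given directly by: PE = mgh.
m = 2.48 lb = 1.125 kg; h = 1.91 ft = 0.5822 m; g = 9.810 m/s².
PE = 6.424 J  (the unit combination reduces to kg·m²/s² = J)

6.42 J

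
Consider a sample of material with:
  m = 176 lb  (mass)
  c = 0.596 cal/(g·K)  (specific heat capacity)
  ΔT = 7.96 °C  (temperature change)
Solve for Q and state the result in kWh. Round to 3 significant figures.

Q is given directly by: Q = mcΔT.
m = 176 lb = 79.83 kg; c = 0.596 cal/(g·K) = 2494 J/(kg·K); ΔT = 7.96 °C = 7.960 K.
Q = 1.585×10^6 J  (the unit combination reduces to kg·m²/s² = J)
1.585×10^6 J × (1 kWh / 3.600×10^6 J) = 0.4402 kWh

0.440 kWh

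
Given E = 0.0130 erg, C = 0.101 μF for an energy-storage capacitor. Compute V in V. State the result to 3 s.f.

Rearranging: V = √(2E/C).
E = 0.0130 erg = 1.300×10^-9 J; C = 0.101 μF = 1.010×10^-7 F.
V = 0.1604 V

0.160 V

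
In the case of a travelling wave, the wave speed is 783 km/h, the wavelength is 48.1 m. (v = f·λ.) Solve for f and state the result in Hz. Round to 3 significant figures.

4.52 Hz

Solving v = f·λ for f: f = v/λ.
v = 783 km/h = 217.5 m/s; λ = 48.1 m.
f = 4.522 Hz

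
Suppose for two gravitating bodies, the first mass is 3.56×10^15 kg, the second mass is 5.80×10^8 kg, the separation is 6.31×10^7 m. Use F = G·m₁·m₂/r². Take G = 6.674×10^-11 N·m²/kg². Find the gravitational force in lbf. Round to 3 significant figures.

From Newton's law of gravitation: F = Gm₁m₂/r².
m₁ = 3.56×10^15 kg; m₂ = 5.80×10^8 kg; r = 6.31×10^7 m; G = 6.674×10^-11 N·m²/kg².
F = 0.03461 N  (the unit combination reduces to kg·m/s² = N)
0.03461 N × (1 lbf / 4.448 N) = 0.007781 lbf

0.00778 lbf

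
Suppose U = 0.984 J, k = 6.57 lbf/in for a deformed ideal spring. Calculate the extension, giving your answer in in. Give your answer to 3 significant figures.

Rearranging: x = √(2U/k).
U = 0.984 J; k = 6.57 lbf/in = 1151 N/m.
x = 0.04136 m
0.04136 m × (1 in / 0.02540 m) = 1.628 in

1.63 in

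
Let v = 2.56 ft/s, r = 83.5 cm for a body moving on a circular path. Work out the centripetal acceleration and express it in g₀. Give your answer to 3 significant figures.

Directly: a = v²/r.
v = 2.56 ft/s = 0.7803 m/s; r = 83.5 cm = 0.8350 m.
a = 0.7292 m/s²
0.7292 m/s² × (1 g₀ / 9.807 m/s²) = 0.07435 g₀

0.0744 g₀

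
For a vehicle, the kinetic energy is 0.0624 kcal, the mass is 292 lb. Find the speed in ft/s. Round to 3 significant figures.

Solving KE = ½mv² for v: v = √(2·KE/m).
KE = 0.0624 kcal = 261.1 J; m = 292 lb = 132.4 kg.
v = 1.986 m/s
1.986 m/s × (1 ft/s / 0.3048 m/s) = 6.514 ft/s

6.51 ft/s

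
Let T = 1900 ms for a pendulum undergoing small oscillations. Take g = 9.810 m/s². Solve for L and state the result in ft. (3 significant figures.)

2.94 ft

Solving T = 2π√(L/g) for L: L = g·(T/2π)².
T = 1900 ms = 1.900 s; g = 9.810 m/s².
L = 0.8970 m
0.8970 m × (1 ft / 0.3048 m) = 2.943 ft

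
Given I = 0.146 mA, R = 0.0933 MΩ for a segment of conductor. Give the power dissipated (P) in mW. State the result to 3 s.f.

1.99 mW

P is given directly by: P = I²R.
I = 0.146 mA = 1.460×10^-4 A; R = 0.0933 MΩ = 93300 Ω.
P = 0.001989 W
0.001989 W × (1 mW / 0.001000 W) = 1.989 mW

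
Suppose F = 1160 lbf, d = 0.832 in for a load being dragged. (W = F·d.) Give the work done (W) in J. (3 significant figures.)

109 J

Directly: W = F·d.
F = 1160 lbf = 5160 N; d = 0.832 in = 0.02113 m.
W = 109.0 J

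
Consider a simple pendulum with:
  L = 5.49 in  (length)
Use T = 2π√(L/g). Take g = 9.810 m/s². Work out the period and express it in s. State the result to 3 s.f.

0.749 s

T is given directly by: T = 2π√(L/g).
L = 5.49 in = 0.1394 m; g = 9.810 m/s².
T = 0.7491 s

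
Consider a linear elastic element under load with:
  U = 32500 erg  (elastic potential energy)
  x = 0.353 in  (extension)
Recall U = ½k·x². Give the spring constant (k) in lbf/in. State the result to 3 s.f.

Solving U = ½k·x² for k: k = 2U/x².
U = 32500 erg = 0.003250 J; x = 0.353 in = 0.008966 m.
k = 80.85 N/m
80.85 N/m × (1 lbf/in / 175.1 N/m) = 0.4617 lbf/in

0.462 lbf/in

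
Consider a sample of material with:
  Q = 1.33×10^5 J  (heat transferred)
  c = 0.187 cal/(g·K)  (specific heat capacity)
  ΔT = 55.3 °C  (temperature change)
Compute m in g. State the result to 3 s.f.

Rearranging: m = Q/(c·ΔT).
Q = 1.33×10^5 J; c = 0.187 cal/(g·K) = 782.4 J/(kg·K); ΔT = 55.3 °C = 55.30 K.
m = 3.074 kg
3.074 kg × (1 g / 0.001000 kg) = 3074 g

3070 g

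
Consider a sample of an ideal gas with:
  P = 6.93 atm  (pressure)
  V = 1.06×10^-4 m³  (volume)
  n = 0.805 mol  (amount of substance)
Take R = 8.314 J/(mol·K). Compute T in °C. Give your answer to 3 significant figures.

-262 °C

From the ideal-gas law: T = PV/(nR).
P = 6.93 atm = 7.022×10^5 Pa; V = 1.06×10^-4 m³; n = 0.805 mol; R = 8.314 J/(mol·K).
T = 11.12 K
11.12 K − 273.15 = -262.0 °C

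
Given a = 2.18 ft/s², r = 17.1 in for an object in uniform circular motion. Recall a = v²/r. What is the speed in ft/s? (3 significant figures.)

1.76 ft/s

Solving a = v²/r for v: v = √(a·r).
a = 2.18 ft/s² = 0.6645 m/s²; r = 17.1 in = 0.4343 m.
v = 0.5372 m/s
0.5372 m/s × (1 ft/s / 0.3048 m/s) = 1.763 ft/s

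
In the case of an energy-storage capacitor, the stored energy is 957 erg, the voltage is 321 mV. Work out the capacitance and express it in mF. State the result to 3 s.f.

Solving E = ½C·V² for C: C = 2E/V².
E = 957 erg = 9.570×10^-5 J; V = 321 mV = 0.3210 V.
C = 0.001858 F
0.001858 F × (1 mF / 0.001000 F) = 1.858 mF

1.86 mF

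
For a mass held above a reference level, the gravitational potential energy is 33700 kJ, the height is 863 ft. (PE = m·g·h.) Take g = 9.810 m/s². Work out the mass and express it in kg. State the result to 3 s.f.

13100 kg

Rearranging: m = PE/(g·h).
PE = 33700 kJ = 3.370×10^7 J; h = 863 ft = 263.0 m; g = 9.810 m/s².
m = 13060 kg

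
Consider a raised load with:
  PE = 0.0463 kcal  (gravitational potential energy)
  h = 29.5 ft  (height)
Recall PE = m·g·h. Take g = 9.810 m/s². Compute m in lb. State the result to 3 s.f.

Solving PE = m·g·h for m: m = PE/(g·h).
PE = 0.0463 kcal = 193.7 J; h = 29.5 ft = 8.992 m; g = 9.810 m/s².
m = 2.196 kg
2.196 kg × (1 lb / 0.4536 kg) = 4.842 lb

4.84 lb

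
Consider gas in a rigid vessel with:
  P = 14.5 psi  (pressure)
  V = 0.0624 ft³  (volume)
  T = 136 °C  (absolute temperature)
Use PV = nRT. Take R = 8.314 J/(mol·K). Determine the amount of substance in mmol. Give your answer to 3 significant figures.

From the ideal-gas law: n = PV/(RT).
P = 14.5 psi = 99974 Pa; V = 0.0624 ft³ = 0.001767 m³; T = 136 °C = 409.1 K; R = 8.314 J/(mol·K).
n = 0.05193 mol
0.05193 mol × (1 mmol / 0.001000 mol) = 51.93 mmol

51.9 mmol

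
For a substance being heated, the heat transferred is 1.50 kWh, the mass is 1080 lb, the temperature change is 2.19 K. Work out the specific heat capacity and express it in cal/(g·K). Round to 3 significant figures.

Rearranging: c = Q/(m·ΔT).
Q = 1.50 kWh = 5.400×10^6 J; m = 1080 lb = 489.9 kg; ΔT = 2.19 K.
c = 5033 J/(kg·K)
5033 J/(kg·K) × (1 cal/(g·K) / 4184 J/(kg·K)) = 1.203 cal/(g·K)

1.20 cal/(g·K)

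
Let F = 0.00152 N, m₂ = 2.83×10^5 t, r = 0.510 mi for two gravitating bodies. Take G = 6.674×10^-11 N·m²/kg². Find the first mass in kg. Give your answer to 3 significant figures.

54200 kg

From Newton's law of gravitation: m₁ = F·r²/(G·m₂).
F = 0.00152 N; m₂ = 2.83×10^5 t = 2.830×10^8 kg; r = 0.510 mi = 820.8 m; G = 6.674×10^-11 N·m²/kg².
m₁ = 54214 kg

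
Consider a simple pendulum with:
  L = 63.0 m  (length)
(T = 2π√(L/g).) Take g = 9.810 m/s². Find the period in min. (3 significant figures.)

Directly: T = 2π√(L/g).
L = 63.0 m; g = 9.810 m/s².
T = 15.92 s
15.92 s × (1 min / 60.00 s) = 0.2654 min

0.265 min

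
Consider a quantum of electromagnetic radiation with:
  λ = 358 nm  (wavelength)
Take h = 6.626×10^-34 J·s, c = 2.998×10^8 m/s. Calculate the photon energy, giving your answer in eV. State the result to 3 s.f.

3.46 eV

E is given directly by: E = hc/λ.
λ = 358 nm = 3.580×10^-7 m; h = 6.626×10^-34 J·s; c = 2.998×10^8 m/s.
E = 5.549×10^-19 J
5.549×10^-19 J × (1 eV / 1.602×10^-19 J) = 3.463 eV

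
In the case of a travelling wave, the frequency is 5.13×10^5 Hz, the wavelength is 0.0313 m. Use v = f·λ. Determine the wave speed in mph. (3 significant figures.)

35900 mph

Directly: v = fλ.
f = 5.13×10^5 Hz; λ = 0.0313 m.
v = 16057 m/s
16057 m/s × (1 mph / 0.4470 m/s) = 35918 mph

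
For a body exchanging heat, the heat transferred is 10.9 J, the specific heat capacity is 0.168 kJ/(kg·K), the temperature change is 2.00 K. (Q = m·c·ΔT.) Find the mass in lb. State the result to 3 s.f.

0.0715 lb

Rearranging Q = m·c·ΔT for m: m = Q/(c·ΔT).
Q = 10.9 J; c = 0.168 kJ/(kg·K) = 168.0 J/(kg·K); ΔT = 2.00 K.
m = 0.03244 kg
0.03244 kg × (1 lb / 0.4536 kg) = 0.07152 lb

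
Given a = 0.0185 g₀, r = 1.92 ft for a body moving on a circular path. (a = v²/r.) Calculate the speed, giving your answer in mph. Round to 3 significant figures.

0.729 mph

Solving a = v²/r for v: v = √(a·r).
a = 0.0185 g₀ = 0.1814 m/s²; r = 1.92 ft = 0.5852 m.
v = 0.3258 m/s
0.3258 m/s × (1 mph / 0.4470 m/s) = 0.7289 mph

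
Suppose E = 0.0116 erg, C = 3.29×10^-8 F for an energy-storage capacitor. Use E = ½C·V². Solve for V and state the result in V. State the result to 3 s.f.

Rearranging: V = √(2E/C).
E = 0.0116 erg = 1.160×10^-9 J; C = 3.29×10^-8 F.
V = 0.2655 V

0.266 V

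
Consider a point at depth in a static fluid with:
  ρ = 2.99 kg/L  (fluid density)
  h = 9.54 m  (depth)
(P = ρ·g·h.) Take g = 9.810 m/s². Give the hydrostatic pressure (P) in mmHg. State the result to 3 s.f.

2100 mmHg

P is given directly by: P = ρgh.
ρ = 2.99 kg/L = 2990 kg/m³; h = 9.54 m; g = 9.810 m/s².
P = 2.798×10^5 Pa
2.798×10^5 Pa × (1 mmHg / 133.3 Pa) = 2099 mmHg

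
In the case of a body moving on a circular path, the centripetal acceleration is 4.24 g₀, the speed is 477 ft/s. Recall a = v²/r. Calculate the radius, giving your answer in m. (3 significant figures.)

508 m

Solving a = v²/r for r: r = v²/a.
a = 4.24 g₀ = 41.58 m/s²; v = 477 ft/s = 145.4 m/s.
r = 508.4 m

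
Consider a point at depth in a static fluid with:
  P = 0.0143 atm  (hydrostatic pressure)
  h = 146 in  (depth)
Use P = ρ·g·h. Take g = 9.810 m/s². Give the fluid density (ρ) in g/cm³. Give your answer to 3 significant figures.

Rearranging: ρ = P/(g·h).
P = 0.0143 atm = 1449 Pa; h = 146 in = 3.708 m; g = 9.810 m/s².
ρ = 39.83 kg/m³
39.83 kg/m³ × (1 g/cm³ / 1000 kg/m³) = 0.03983 g/cm³

0.0398 g/cm³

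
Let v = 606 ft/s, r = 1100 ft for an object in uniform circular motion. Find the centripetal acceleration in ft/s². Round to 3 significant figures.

334 ft/s²

Directly: a = v²/r.
v = 606 ft/s = 184.7 m/s; r = 1100 ft = 335.3 m.
a = 101.8 m/s²
101.8 m/s² × (1 ft/s² / 0.3048 m/s²) = 333.9 ft/s²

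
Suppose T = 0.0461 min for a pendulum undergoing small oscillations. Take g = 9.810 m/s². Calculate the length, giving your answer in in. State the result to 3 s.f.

74.8 in

Rearranging T = 2π√(L/g) for L: L = g·(T/2π)².
T = 0.0461 min = 2.766 s; g = 9.810 m/s².
L = 1.901 m
1.901 m × (1 in / 0.02540 m) = 74.85 in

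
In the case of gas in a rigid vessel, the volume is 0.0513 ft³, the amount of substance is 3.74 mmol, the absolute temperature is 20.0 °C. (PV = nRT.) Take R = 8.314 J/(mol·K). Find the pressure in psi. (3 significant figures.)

P is given directly by: P = nRT/V.
V = 0.0513 ft³ = 0.001453 m³; n = 3.74 mmol = 0.003740 mol; T = 20.0 °C = 293.1 K; R = 8.314 J/(mol·K).
P = 6275 Pa
6275 Pa × (1 psi / 6895 Pa) = 0.9101 psi

0.910 psi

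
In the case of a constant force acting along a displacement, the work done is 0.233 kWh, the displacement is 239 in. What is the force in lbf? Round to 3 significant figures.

31100 lbf

Solving W = F·d for F: F = W/d.
W = 0.233 kWh = 8.388×10^5 J; d = 239 in = 6.071 m.
F = 1.382×10^5 N
1.382×10^5 N × (1 lbf / 4.448 N) = 31063 lbf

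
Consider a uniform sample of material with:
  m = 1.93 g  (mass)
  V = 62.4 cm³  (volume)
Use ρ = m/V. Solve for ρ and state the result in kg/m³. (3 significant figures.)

Directly: ρ = m/V.
m = 1.93 g = 0.001930 kg; V = 62.4 cm³ = 6.240×10^-5 m³.
ρ = 30.93 kg/m³

30.9 kg/m³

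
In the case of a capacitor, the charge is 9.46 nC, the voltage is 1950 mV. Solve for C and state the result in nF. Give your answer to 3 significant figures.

Directly: C = Q/V.
Q = 9.46 nC = 9.460×10^-9 C; V = 1950 mV = 1.950 V.
C = 4.851×10^-9 F
4.851×10^-9 F × (1 nF / 1.000×10^-9 F) = 4.851 nF

4.85 nF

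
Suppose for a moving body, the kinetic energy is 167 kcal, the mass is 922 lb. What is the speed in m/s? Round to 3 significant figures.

57.8 m/s

Rearranging KE = ½mv² for v: v = √(2·KE/m).
KE = 167 kcal = 6.987×10^5 J; m = 922 lb = 418.2 kg.
v = 57.81 m/s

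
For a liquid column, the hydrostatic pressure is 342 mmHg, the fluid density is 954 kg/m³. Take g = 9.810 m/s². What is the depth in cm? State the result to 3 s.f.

487 cm

Solving P = ρ·g·h for h: h = P/(ρ·g).
P = 342 mmHg = 45596 Pa; ρ = 954 kg/m³; g = 9.810 m/s².
h = 4.872 m
4.872 m × (1 cm / 0.01000 m) = 487.2 cm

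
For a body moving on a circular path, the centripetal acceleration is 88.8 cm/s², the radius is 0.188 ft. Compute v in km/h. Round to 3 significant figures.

Rearranging: v = √(a·r).
a = 88.8 cm/s² = 0.8880 m/s²; r = 0.188 ft = 0.05730 m.
v = 0.2256 m/s
0.2256 m/s × (1 km/h / 0.2778 m/s) = 0.8121 km/h

0.812 km/h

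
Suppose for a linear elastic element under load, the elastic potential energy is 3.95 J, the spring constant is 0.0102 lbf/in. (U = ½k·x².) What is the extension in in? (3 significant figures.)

Solving U = ½k·x² for x: x = √(2U/k).
U = 3.95 J; k = 0.0102 lbf/in = 1.786 N/m.
x = 2.103 m
2.103 m × (1 in / 0.02540 m) = 82.79 in

82.8 in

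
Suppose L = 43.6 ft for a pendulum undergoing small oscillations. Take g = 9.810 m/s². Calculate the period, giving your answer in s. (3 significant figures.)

7.31 s

T is given directly by: T = 2π√(L/g).
L = 43.6 ft = 13.29 m; g = 9.810 m/s².
T = 7.313 s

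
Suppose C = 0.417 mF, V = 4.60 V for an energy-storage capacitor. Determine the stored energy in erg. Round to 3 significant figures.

44100 erg

Directly: E = ½CV².
C = 0.417 mF = 4.170×10^-4 F; V = 4.60 V.
E = 0.004412 J
0.004412 J × (1 erg / 1.000×10^-7 J) = 44119 erg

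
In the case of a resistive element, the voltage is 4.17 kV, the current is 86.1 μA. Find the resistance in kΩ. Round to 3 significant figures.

Rearranging: R = V/I.
V = 4.17 kV = 4170 V; I = 86.1 μA = 8.610×10^-5 A.
R = 4.843×10^7 Ω
4.843×10^7 Ω × (1 kΩ / 1000 Ω) = 48432 kΩ

48400 kΩ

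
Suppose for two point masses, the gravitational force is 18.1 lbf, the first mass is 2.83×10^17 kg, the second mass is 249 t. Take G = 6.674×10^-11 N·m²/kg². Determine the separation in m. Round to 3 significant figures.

From Newton's law of gravitation: r = √(G·m₁m₂/F).
F = 18.1 lbf = 80.51 N; m₁ = 2.83×10^17 kg; m₂ = 249 t = 2.490×10^5 kg; G = 6.674×10^-11 N·m²/kg².
r = 2.417×10^5 m

2.42×10^5 m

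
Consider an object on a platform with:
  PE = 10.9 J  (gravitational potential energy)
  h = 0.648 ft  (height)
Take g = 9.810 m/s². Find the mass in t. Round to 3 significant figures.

0.00563 t

Rearranging PE = m·g·h for m: m = PE/(g·h).
PE = 10.9 J; h = 0.648 ft = 0.1975 m; g = 9.810 m/s².
m = 5.626 kg
5.626 kg × (1 t / 1000 kg) = 0.005626 t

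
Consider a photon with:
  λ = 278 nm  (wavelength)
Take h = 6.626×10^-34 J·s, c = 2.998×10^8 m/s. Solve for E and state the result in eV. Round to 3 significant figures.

4.46 eV

Directly: E = hc/λ.
λ = 278 nm = 2.780×10^-7 m; h = 6.626×10^-34 J·s; c = 2.998×10^8 m/s.
E = 7.146×10^-19 J
7.146×10^-19 J × (1 eV / 1.602×10^-19 J) = 4.460 eV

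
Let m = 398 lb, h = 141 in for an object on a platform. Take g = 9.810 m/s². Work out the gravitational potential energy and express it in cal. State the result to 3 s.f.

1520 cal

Directly: PE = mgh.
m = 398 lb = 180.5 kg; h = 141 in = 3.581 m; g = 9.810 m/s².
PE = 6343 J
6343 J × (1 cal / 4.184 J) = 1516 cal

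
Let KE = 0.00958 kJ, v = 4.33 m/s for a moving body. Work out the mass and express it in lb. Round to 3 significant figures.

Rearranging: m = 2·KE/v².
KE = 0.00958 kJ = 9.580 J; v = 4.33 m/s.
m = 1.022 kg
1.022 kg × (1 lb / 0.4536 kg) = 2.253 lb

2.25 lb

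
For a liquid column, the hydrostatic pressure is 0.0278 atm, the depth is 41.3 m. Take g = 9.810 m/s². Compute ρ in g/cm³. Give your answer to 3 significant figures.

Solving P = ρ·g·h for ρ: ρ = P/(g·h).
P = 0.0278 atm = 2817 Pa; h = 41.3 m; g = 9.810 m/s².
ρ = 6.953 kg/m³
6.953 kg/m³ × (1 g/cm³ / 1000 kg/m³) = 0.006953 g/cm³

0.00695 g/cm³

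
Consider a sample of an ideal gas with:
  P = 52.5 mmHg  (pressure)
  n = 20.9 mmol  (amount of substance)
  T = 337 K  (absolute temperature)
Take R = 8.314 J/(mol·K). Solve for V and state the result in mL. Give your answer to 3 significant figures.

From the ideal-gas law: V = nRT/P.
P = 52.5 mmHg = 6999 Pa; n = 20.9 mmol = 0.02090 mol; T = 337 K; R = 8.314 J/(mol·K).
V = 0.008366 m³
0.008366 m³ × (1 mL / 1.000×10^-6 m³) = 8366 mL

8370 mL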